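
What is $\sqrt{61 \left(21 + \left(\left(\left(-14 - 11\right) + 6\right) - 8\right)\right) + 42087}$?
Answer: $\sqrt{41721} \approx 204.26$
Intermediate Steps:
$\sqrt{61 \left(21 + \left(\left(\left(-14 - 11\right) + 6\right) - 8\right)\right) + 42087} = \sqrt{61 \left(21 + \left(\left(-25 + 6\right) - 8\right)\right) + 42087} = \sqrt{61 \left(21 - 27\right) + 42087} = \sqrt{61 \left(-6\right) + 42087} = \sqrt{-366 + 42087} = \sqrt{41721}$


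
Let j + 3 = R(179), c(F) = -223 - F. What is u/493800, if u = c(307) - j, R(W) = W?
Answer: -353/246900 ≈ -0.0014297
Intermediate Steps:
j = 176 (j = -3 + 179 = 176)
u = -706 (u = (-223 - 1*307) - 1*176 = (-223 - 307) - 176 = -530 - 176 = -706)
u/493800 = -706/493800 = -706*1/493800 = -353/246900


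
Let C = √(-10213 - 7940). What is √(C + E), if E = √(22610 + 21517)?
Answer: √(3*√4903 + 3*I*√2017) ≈ 15.16 + 4.4438*I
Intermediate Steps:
E = 3*√4903 (E = √44127 = 3*√4903 ≈ 210.06)
C = 3*I*√2017 (C = √(-18153) = 3*I*√2017 ≈ 134.73*I)
√(C + E) = √(3*I*√2017 + 3*√4903) = √(3*√4903 + 3*I*√2017)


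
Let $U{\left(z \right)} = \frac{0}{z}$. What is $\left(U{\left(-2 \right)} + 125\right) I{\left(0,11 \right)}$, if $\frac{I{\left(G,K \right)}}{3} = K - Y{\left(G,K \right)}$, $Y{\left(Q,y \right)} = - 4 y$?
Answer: $20625$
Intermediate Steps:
$U{\left(z \right)} = 0$
$I{\left(G,K \right)} = 15 K$ ($I{\left(G,K \right)} = 3 \left(K - - 4 K\right) = 3 \left(K + 4 K\right) = 3 \cdot 5 K = 15 K$)
$\left(U{\left(-2 \right)} + 125\right) I{\left(0,11 \right)} = \left(0 + 125\right) 15 \cdot 11 = 125 \cdot 165 = 20625$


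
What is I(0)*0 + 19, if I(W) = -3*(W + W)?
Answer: 19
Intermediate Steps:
I(W) = -6*W
I(0)*0 + 19 = -6*0*0 + 19 = 0*0 + 19 = 0 + 19 = 19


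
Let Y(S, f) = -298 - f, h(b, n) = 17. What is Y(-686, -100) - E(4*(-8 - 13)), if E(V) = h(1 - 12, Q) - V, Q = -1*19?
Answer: -299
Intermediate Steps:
Q = -19
E(V) = 17 - V
Y(-686, -100) - E(4*(-8 - 13)) = (-298 - 1*(-100)) - (17 - 4*(-8 - 13)) = (-298 + 100) - (17 - 4*(-21)) = -198 - (17 - 1*(-84)) = -198 - (17 + 84) = -198 - 1*101 = -198 - 101 = -299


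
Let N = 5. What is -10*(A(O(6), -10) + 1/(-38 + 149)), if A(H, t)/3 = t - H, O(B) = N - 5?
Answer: 33290/111 ≈ 299.91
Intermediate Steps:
O(B) = 0 (O(B) = 5 - 5 = 0)
A(H, t) = -3*H + 3*t (A(H, t) = 3*(t - H) = -3*H + 3*t)
-10*(A(O(6), -10) + 1/(-38 + 149)) = -10*((-3*0 + 3*(-10)) + 1/(-38 + 149)) = -10*((0 - 30) + 1/111) = -10*(-30 + 1/111) = -10*(-3329/111) = 33290/111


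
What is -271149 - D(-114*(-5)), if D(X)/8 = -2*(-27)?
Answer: -271581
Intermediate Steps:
D(X) = 432 (D(X) = 8*(-2*(-27)) = 8*54 = 432)
-271149 - D(-114*(-5)) = -271149 - 1*432 = -271149 - 432 = -271581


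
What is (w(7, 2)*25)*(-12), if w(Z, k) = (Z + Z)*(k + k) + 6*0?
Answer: -16800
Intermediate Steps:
w(Z, k) = 4*Z*k (w(Z, k) = (2*Z)*(2*k) + 0 = 4*Z*k + 0 = 4*Z*k)
(w(7, 2)*25)*(-12) = ((4*7*2)*25)*(-12) = (56*25)*(-12) = 1400*(-12) = -16800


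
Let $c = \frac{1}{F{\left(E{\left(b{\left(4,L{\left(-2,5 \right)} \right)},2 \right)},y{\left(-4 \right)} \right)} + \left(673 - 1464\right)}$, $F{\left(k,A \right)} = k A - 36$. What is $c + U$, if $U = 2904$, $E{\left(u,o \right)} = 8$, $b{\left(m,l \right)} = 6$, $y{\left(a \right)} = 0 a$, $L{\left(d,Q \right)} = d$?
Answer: $\frac{2401607}{827} \approx 2904.0$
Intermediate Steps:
$y{\left(a \right)} = 0$
$F{\left(k,A \right)} = -36 + A k$ ($F{\left(k,A \right)} = A k - 36 = -36 + A k$)
$c = - \frac{1}{827}$ ($c = \frac{1}{\left(-36 + 0 \cdot 8\right) + \left(673 - 1464\right)} = \frac{1}{\left(-36 + 0\right) - 791} = \frac{1}{-36 - 791} = \frac{1}{-827} = - \frac{1}{827} \approx -0.0012092$)
$c + U = - \frac{1}{827} + 2904 = \frac{2401607}{827}$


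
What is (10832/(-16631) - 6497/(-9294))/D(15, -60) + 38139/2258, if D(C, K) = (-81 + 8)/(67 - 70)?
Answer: 35865954157232/2123178869723 ≈ 16.893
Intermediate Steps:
D(C, K) = 73/3 (D(C, K) = -73/(-3) = -73*(-⅓) = 73/3)
(10832/(-16631) - 6497/(-9294))/D(15, -60) + 38139/2258 = (10832/(-16631) - 6497/(-9294))/(73/3) + 38139/2258 = (10832*(-1/16631) - 6497*(-1/9294))*(3/73) + 38139*(1/2258) = (-10832/16631 + 6497/9294)*(3/73) + 38139/2258 = (7378999/154568514)*(3/73) + 38139/2258 = 7378999/3761167174 + 38139/2258 = 35865954157232/2123178869723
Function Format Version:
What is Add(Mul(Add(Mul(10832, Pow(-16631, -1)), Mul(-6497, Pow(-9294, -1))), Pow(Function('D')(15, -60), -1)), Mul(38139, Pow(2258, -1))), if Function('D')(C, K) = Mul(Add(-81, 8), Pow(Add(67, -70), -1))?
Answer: Rational(35865954157232, 2123178869723) ≈ 16.893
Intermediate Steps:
Function('D')(C, K) = Rational(73, 3) (Function('D')(C, K) = Mul(-73, Pow(-3, -1)) = Mul(-73, Rational(-1, 3)) = Rational(73, 3))
Add(Mul(Add(Mul(10832, Pow(-16631, -1)), Mul(-6497, Pow(-9294, -1))), Pow(Function('D')(15, -60), -1)), Mul(38139, Pow(2258, -1))) = Add(Mul(Add(Mul(10832, Pow(-16631, -1)), Mul(-6497, Pow(-9294, -1))), Pow(Rational(73, 3), -1)), Mul(38139, Pow(2258, -1))) = Add(Mul(Add(Mul(10832, Rational(-1, 16631)), Mul(-6497, Rational(-1, 9294))), Rational(3, 73)), Mul(38139, Rational(1, 2258))) = Add(Mul(Add(Rational(-10832, 16631), Rational(6497, 9294)), Rational(3, 73)), Rational(38139, 2258)) = Add(Mul(Rational(7378999, 154568514), Rational(3, 73)), Rational(38139, 2258)) = Add(Rational(7378999, 3761167174), Rational(38139, 2258)) = Rational(35865954157232, 2123178869723)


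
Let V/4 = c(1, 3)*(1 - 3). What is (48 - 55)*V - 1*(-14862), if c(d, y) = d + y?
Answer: 15086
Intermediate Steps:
V = -32 (V = 4*((1 + 3)*(1 - 3)) = 4*(4*(-2)) = 4*(-8) = -32)
(48 - 55)*V - 1*(-14862) = (48 - 55)*(-32) - 1*(-14862) = -7*(-32) + 14862 = 224 + 14862 = 15086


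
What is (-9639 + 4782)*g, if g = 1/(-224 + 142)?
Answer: 4857/82 ≈ 59.232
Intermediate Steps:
g = -1/82 (g = 1/(-82) = -1/82 ≈ -0.012195)
(-9639 + 4782)*g = (-9639 + 4782)*(-1/82) = -4857*(-1/82) = 4857/82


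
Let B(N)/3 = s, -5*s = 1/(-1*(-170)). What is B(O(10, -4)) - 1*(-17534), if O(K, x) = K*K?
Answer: 14903897/850 ≈ 17534.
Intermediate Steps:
O(K, x) = K²
s = -1/850 (s = -1/(5*((-1*(-170)))) = -⅕/170 = -⅕*1/170 = -1/850 ≈ -0.0011765)
B(N) = -3/850 (B(N) = 3*(-1/850) = -3/850)
B(O(10, -4)) - 1*(-17534) = -3/850 - 1*(-17534) = -3/850 + 17534 = 14903897/850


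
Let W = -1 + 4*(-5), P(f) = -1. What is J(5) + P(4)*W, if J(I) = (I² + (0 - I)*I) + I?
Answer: 26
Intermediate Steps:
W = -21 (W = -1 - 20 = -21)
J(I) = I (J(I) = (I² + (-I)*I) + I = (I² - I²) + I = 0 + I = I)
J(5) + P(4)*W = 5 - 1*(-21) = 5 + 21 = 26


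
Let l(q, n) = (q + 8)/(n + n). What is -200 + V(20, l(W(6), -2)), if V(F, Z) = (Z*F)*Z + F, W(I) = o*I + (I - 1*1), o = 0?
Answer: 125/4 ≈ 31.250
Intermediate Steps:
W(I) = -1 + I (W(I) = 0*I + (I - 1*1) = 0 + (I - 1) = 0 + (-1 + I) = -1 + I)
l(q, n) = (8 + q)/(2*n) (l(q, n) = (8 + q)/((2*n)) = (8 + q)*(1/(2*n)) = (8 + q)/(2*n))
V(F, Z) = F + F*Z² (V(F, Z) = (F*Z)*Z + F = F*Z² + F = F + F*Z²)
-200 + V(20, l(W(6), -2)) = -200 + 20*(1 + ((½)*(8 + (-1 + 6))/(-2))²) = -200 + 20*(1 + ((½)*(-½)*(8 + 5))²) = -200 + 20*(1 + ((½)*(-½)*13)²) = -200 + 20*(1 + (-13/4)²) = -200 + 20*(1 + 169/16) = -200 + 20*(185/16) = -200 + 925/4 = 125/4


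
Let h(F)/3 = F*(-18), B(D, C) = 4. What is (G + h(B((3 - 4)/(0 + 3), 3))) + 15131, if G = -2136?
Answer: 12779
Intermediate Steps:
h(F) = -54*F (h(F) = 3*(F*(-18)) = 3*(-18*F) = -54*F)
(G + h(B((3 - 4)/(0 + 3), 3))) + 15131 = (-2136 - 54*4) + 15131 = (-2136 - 216) + 15131 = -2352 + 15131 = 12779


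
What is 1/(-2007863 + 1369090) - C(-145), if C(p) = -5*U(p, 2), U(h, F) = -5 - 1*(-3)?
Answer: -6387731/638773 ≈ -10.000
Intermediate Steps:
U(h, F) = -2 (U(h, F) = -5 + 3 = -2)
C(p) = 10 (C(p) = -5*(-2) = 10)
1/(-2007863 + 1369090) - C(-145) = 1/(-2007863 + 1369090) - 1*10 = 1/(-638773) - 10 = -1/638773 - 10 = -6387731/638773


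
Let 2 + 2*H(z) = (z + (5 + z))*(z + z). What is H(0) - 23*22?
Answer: -507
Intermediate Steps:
H(z) = -1 + z*(5 + 2*z) (H(z) = -1 + ((z + (5 + z))*(z + z))/2 = -1 + ((5 + 2*z)*(2*z))/2 = -1 + (2*z*(5 + 2*z))/2 = -1 + z*(5 + 2*z))
H(0) - 23*22 = (-1 + 2*0² + 5*0) - 23*22 = (-1 + 2*0 + 0) - 506 = (-1 + 0 + 0) - 506 = -1 - 506 = -507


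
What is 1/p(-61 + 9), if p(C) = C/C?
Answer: 1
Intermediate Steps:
p(C) = 1
1/p(-61 + 9) = 1/1 = 1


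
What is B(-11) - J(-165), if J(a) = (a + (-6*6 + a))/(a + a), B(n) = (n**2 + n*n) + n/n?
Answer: 13304/55 ≈ 241.89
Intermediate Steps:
B(n) = 1 + 2*n**2 (B(n) = (n**2 + n**2) + 1 = 2*n**2 + 1 = 1 + 2*n**2)
J(a) = (-36 + 2*a)/(2*a) (J(a) = (a + (-36 + a))/((2*a)) = (-36 + 2*a)*(1/(2*a)) = (-36 + 2*a)/(2*a))
B(-11) - J(-165) = (1 + 2*(-11)**2) - (-18 - 165)/(-165) = (1 + 2*121) - (-1)*(-183)/165 = (1 + 242) - 1*61/55 = 243 - 61/55 = 13304/55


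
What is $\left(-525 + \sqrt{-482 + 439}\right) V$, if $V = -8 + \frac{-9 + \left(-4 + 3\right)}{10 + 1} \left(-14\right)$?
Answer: $- \frac{27300}{11} + \frac{52 i \sqrt{43}}{11} \approx -2481.8 + 30.999 i$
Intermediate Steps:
$V = \frac{52}{11}$ ($V = -8 + \frac{-9 - 1}{11} \left(-14\right) = -8 + \left(-10\right) \frac{1}{11} \left(-14\right) = -8 - - \frac{140}{11} = -8 + \frac{140}{11} = \frac{52}{11} \approx 4.7273$)
$\left(-525 + \sqrt{-482 + 439}\right) V = \left(-525 + \sqrt{-482 + 439}\right) \frac{52}{11} = \left(-525 + \sqrt{-43}\right) \frac{52}{11} = \left(-525 + i \sqrt{43}\right) \frac{52}{11} = - \frac{27300}{11} + \frac{52 i \sqrt{43}}{11}$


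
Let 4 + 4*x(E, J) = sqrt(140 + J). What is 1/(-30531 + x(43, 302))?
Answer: -14368/438683763 - 2*sqrt(442)/7457623971 ≈ -3.2758e-5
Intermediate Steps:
x(E, J) = -1 + sqrt(140 + J)/4
1/(-30531 + x(43, 302)) = 1/(-30531 + (-1 + sqrt(140 + 302)/4)) = 1/(-30531 + (-1 + sqrt(442)/4)) = 1/(-30532 + sqrt(442)/4)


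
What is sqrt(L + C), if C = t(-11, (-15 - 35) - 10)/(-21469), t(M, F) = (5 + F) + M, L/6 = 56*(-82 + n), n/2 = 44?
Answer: sqrt(929212026330)/21469 ≈ 44.900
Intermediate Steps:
n = 88 (n = 2*44 = 88)
L = 2016 (L = 6*(56*(-82 + 88)) = 6*(56*6) = 6*336 = 2016)
t(M, F) = 5 + F + M
C = 66/21469 (C = (5 + ((-15 - 35) - 10) - 11)/(-21469) = (5 + (-50 - 10) - 11)*(-1/21469) = (5 - 60 - 11)*(-1/21469) = -66*(-1/21469) = 66/21469 ≈ 0.0030742)
sqrt(L + C) = sqrt(2016 + 66/21469) = sqrt(43281570/21469) = sqrt(929212026330)/21469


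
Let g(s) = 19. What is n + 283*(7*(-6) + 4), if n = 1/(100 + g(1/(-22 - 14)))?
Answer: -1279725/119 ≈ -10754.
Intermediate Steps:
n = 1/119 (n = 1/(100 + 19) = 1/119 ≈ 0.0084034)
n + 283*(7*(-6) + 4) = 1/119 + 283*(7*(-6) + 4) = 1/119 + 283*(-42 + 4) = 1/119 + 283*(-38) = 1/119 - 10754 = -1279725/119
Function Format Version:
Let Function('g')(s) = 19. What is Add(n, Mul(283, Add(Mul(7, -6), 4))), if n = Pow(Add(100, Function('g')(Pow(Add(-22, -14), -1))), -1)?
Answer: Rational(-1279725, 119) ≈ -10754.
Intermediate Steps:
n = Rational(1, 119) (n = Pow(Add(100, 19), -1) = Pow(119, -1) = Rational(1, 119) ≈ 0.0084034)
Add(n, Mul(283, Add(Mul(7, -6), 4))) = Add(Rational(1, 119), Mul(283, Add(Mul(7, -6), 4))) = Add(Rational(1, 119), Mul(283, Add(-42, 4))) = Add(Rational(1, 119), Mul(283, -38)) = Add(Rational(1, 119), -10754) = Rational(-1279725, 119)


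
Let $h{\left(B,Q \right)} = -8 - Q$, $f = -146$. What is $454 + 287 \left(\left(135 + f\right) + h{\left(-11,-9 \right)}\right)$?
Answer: $-2416$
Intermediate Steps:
$454 + 287 \left(\left(135 + f\right) + h{\left(-11,-9 \right)}\right) = 454 + 287 \left(\left(135 - 146\right) - -1\right) = 454 + 287 \left(-11 + \left(-8 + 9\right)\right) = 454 + 287 \left(-11 + 1\right) = 454 + 287 \left(-10\right) = 454 - 2870 = -2416$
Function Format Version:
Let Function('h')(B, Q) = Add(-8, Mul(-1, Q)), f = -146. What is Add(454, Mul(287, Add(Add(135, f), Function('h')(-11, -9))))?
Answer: -2416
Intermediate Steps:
Add(454, Mul(287, Add(Add(135, f), Function('h')(-11, -9)))) = Add(454, Mul(287, Add(Add(135, -146), Add(-8, Mul(-1, -9))))) = Add(454, Mul(287, Add(-11, Add(-8, 9)))) = Add(454, Mul(287, Add(-11, 1))) = Add(454, Mul(287, -10)) = Add(454, -2870) = -2416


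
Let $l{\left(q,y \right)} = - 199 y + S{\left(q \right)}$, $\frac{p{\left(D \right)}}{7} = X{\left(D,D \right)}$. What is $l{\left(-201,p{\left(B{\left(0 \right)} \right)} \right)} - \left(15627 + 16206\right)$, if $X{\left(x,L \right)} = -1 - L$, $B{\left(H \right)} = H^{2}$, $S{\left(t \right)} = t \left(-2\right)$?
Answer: $-30038$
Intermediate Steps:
$S{\left(t \right)} = - 2 t$
$p{\left(D \right)} = -7 - 7 D$ ($p{\left(D \right)} = 7 \left(-1 - D\right) = -7 - 7 D$)
$l{\left(q,y \right)} = - 199 y - 2 q$
$l{\left(-201,p{\left(B{\left(0 \right)} \right)} \right)} - \left(15627 + 16206\right) = \left(- 199 \left(-7 - 7 \cdot 0^{2}\right) - -402\right) - \left(15627 + 16206\right) = \left(- 199 \left(-7 - 0\right) + 402\right) - 31833 = \left(- 199 \left(-7 + 0\right) + 402\right) - 31833 = \left(\left(-199\right) \left(-7\right) + 402\right) - 31833 = \left(1393 + 402\right) - 31833 = 1795 - 31833 = -30038$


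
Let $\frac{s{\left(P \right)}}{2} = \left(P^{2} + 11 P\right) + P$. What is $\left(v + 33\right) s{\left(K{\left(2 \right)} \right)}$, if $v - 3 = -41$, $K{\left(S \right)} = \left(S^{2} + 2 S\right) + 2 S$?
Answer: $-2880$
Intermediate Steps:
$K{\left(S \right)} = S^{2} + 4 S$
$v = -38$ ($v = 3 - 41 = -38$)
$s{\left(P \right)} = 2 P^{2} + 24 P$ ($s{\left(P \right)} = 2 \left(\left(P^{2} + 11 P\right) + P\right) = 2 \left(P^{2} + 12 P\right) = 2 P^{2} + 24 P$)
$\left(v + 33\right) s{\left(K{\left(2 \right)} \right)} = \left(-38 + 33\right) 2 \cdot 2 \left(4 + 2\right) \left(12 + 2 \left(4 + 2\right)\right) = - 5 \cdot 2 \cdot 2 \cdot 6 \left(12 + 2 \cdot 6\right) = - 5 \cdot 2 \cdot 12 \left(12 + 12\right) = - 5 \cdot 2 \cdot 12 \cdot 24 = \left(-5\right) 576 = -2880$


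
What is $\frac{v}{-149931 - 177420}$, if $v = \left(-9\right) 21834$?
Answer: $\frac{65502}{109117} \approx 0.60029$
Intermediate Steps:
$v = -196506$
$\frac{v}{-149931 - 177420} = - \frac{196506}{-149931 - 177420} = - \frac{196506}{-327351} = \left(-196506\right) \left(- \frac{1}{327351}\right) = \frac{65502}{109117}$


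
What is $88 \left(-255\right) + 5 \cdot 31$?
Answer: $-22285$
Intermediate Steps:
$88 \left(-255\right) + 5 \cdot 31 = -22440 + 155 = -22285$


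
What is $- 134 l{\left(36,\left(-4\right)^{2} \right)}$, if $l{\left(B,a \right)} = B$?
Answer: $-4824$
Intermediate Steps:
$- 134 l{\left(36,\left(-4\right)^{2} \right)} = \left(-134\right) 36 = -4824$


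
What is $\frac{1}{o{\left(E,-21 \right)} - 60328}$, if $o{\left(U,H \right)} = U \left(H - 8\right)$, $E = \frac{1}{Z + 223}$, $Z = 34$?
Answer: $- \frac{257}{15504325} \approx -1.6576 \cdot 10^{-5}$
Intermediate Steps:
$E = \frac{1}{257}$ ($E = \frac{1}{34 + 223} = \frac{1}{257} \approx 0.0038911$)
$o{\left(U,H \right)} = U \left(-8 + H\right)$
$\frac{1}{o{\left(E,-21 \right)} - 60328} = \frac{1}{\frac{-8 - 21}{257} - 60328} = \frac{1}{\frac{1}{257} \left(-29\right) - 60328} = \frac{1}{- \frac{29}{257} - 60328} = \frac{1}{- \frac{15504325}{257}} = - \frac{257}{15504325}$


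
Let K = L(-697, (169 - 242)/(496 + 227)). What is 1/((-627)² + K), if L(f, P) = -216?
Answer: 1/392913 ≈ 2.5451e-6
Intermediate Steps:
K = -216
1/((-627)² + K) = 1/((-627)² - 216) = 1/(393129 - 216) = 1/392913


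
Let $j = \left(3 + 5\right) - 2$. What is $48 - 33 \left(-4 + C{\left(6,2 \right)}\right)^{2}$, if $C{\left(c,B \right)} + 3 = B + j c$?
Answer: $-31665$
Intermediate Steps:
$j = 6$ ($j = 8 - 2 = 6$)
$C{\left(c,B \right)} = -3 + B + 6 c$ ($C{\left(c,B \right)} = -3 + \left(B + 6 c\right) = -3 + B + 6 c$)
$48 - 33 \left(-4 + C{\left(6,2 \right)}\right)^{2} = 48 - 33 \left(-4 + \left(-3 + 2 + 6 \cdot 6\right)\right)^{2} = 48 - 33 \left(-4 + \left(-3 + 2 + 36\right)\right)^{2} = 48 - 33 \left(-4 + 35\right)^{2} = 48 - 33 \cdot 31^{2} = 48 - 31713 = -31665$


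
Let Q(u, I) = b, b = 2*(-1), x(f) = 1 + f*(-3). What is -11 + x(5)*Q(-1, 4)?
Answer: 17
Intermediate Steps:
x(f) = 1 - 3*f
b = -2
Q(u, I) = -2
-11 + x(5)*Q(-1, 4) = -11 + (1 - 3*5)*(-2) = -11 + (1 - 15)*(-2) = -11 - 14*(-2) = -11 + 28 = 17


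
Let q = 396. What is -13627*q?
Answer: -5396292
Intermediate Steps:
-13627*q = -13627*396 = -5396292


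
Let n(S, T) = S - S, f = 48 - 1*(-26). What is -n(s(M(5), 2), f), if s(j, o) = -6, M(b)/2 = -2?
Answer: 0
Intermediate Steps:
M(b) = -4 (M(b) = 2*(-2) = -4)
f = 74 (f = 48 + 26 = 74)
n(S, T) = 0
-n(s(M(5), 2), f) = -1*0 = 0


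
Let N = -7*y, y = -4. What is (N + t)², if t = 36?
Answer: 4096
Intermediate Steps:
N = 28 (N = -7*(-4) = 28)
(N + t)² = (28 + 36)² = 64² = 4096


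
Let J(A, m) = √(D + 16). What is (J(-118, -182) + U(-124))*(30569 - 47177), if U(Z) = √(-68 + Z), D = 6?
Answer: -16608*√22 - 132864*I*√3 ≈ -77898.0 - 2.3013e+5*I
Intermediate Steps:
J(A, m) = √22 (J(A, m) = √(6 + 16) = √22)
(J(-118, -182) + U(-124))*(30569 - 47177) = (√22 + √(-68 - 124))*(30569 - 47177) = (√22 + √(-192))*(-16608) = (√22 + 8*I*√3)*(-16608) = -16608*√22 - 132864*I*√3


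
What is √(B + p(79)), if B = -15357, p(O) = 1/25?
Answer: 2*I*√95981/5 ≈ 123.92*I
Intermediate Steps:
p(O) = 1/25
√(B + p(79)) = √(-15357 + 1/25) = √(-383924/25) = 2*I*√95981/5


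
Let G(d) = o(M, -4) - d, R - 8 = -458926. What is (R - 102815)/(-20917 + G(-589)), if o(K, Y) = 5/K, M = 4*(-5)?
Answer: 2246932/81313 ≈ 27.633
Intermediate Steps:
R = -458918 (R = 8 - 458926 = -458918)
M = -20
G(d) = -¼ - d (G(d) = 5/(-20) - d = 5*(-1/20) - d = -¼ - d)
(R - 102815)/(-20917 + G(-589)) = (-458918 - 102815)/(-20917 + (-¼ - 1*(-589))) = -561733/(-20917 + (-¼ + 589)) = -561733/(-20917 + 2355/4) = -561733/(-81313/4) = -561733*(-4/81313) = 2246932/81313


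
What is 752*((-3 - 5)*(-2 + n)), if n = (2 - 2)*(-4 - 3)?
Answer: 12032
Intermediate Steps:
n = 0 (n = 0*(-7) = 0)
752*((-3 - 5)*(-2 + n)) = 752*((-3 - 5)*(-2 + 0)) = 752*(-8*(-2)) = 752*16 = 12032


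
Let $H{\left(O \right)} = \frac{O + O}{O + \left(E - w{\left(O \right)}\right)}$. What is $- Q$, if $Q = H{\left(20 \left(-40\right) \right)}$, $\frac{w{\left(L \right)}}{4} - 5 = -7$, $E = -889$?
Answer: $- \frac{1600}{1681} \approx -0.95181$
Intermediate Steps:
$w{\left(L \right)} = -8$ ($w{\left(L \right)} = 20 + 4 \left(-7\right) = 20 - 28 = -8$)
$H{\left(O \right)} = \frac{2 O}{-881 + O}$ ($H{\left(O \right)} = \frac{O + O}{O - 881} = \frac{2 O}{O + \left(-889 + 8\right)} = \frac{2 O}{O - 881} = \frac{2 O}{-881 + O}$)
$Q = \frac{1600}{1681}$ ($Q = \frac{2 \cdot 20 \left(-40\right)}{-881 + 20 \left(-40\right)} = 2 \left(-800\right) \frac{1}{-881 - 800} = 2 \left(-800\right) \frac{1}{-1681} = 2 \left(-800\right) \left(- \frac{1}{1681}\right) = \frac{1600}{1681} \approx 0.95181$)
$- Q = \left(-1\right) \frac{1600}{1681} = - \frac{1600}{1681}$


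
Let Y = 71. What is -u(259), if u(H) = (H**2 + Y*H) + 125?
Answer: -85595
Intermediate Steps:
u(H) = 125 + H**2 + 71*H (u(H) = (H**2 + 71*H) + 125 = 125 + H**2 + 71*H)
-u(259) = -(125 + 259**2 + 71*259) = -(125 + 67081 + 18389) = -1*85595 = -85595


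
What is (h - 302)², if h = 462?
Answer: 25600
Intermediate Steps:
(h - 302)² = (462 - 302)² = 160² = 25600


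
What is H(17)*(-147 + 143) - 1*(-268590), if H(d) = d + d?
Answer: 268454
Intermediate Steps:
H(d) = 2*d
H(17)*(-147 + 143) - 1*(-268590) = (2*17)*(-147 + 143) - 1*(-268590) = 34*(-4) + 268590 = -136 + 268590 = 268454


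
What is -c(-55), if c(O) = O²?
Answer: -3025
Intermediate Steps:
-c(-55) = -1*(-55)² = -1*3025 = -3025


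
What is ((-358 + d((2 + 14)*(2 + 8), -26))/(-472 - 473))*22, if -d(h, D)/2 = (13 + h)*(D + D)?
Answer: -129316/315 ≈ -410.53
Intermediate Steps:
d(h, D) = -4*D*(13 + h) (d(h, D) = -2*(13 + h)*(D + D) = -2*(13 + h)*2*D = -4*D*(13 + h))
((-358 + d((2 + 14)*(2 + 8), -26))/(-472 - 473))*22 = ((-358 - 4*(-26)*(13 + (2 + 14)*(2 + 8)))/(-472 - 473))*22 = ((-358 - 4*(-26)*(13 + 16*10))/(-945))*22 = ((-358 - 4*(-26)*(13 + 160))*(-1/945))*22 = ((-358 - 4*(-26)*173)*(-1/945))*22 = ((-358 + 17992)*(-1/945))*22 = (17634*(-1/945))*22 = -5878/315*22 = -129316/315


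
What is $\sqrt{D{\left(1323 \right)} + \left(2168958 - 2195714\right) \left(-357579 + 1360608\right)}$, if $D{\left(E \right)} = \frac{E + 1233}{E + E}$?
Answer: $\frac{i \sqrt{11835136370058}}{21} \approx 1.6382 \cdot 10^{5} i$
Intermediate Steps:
$D{\left(E \right)} = \frac{1233 + E}{2 E}$
$\sqrt{D{\left(1323 \right)} + \left(2168958 - 2195714\right) \left(-357579 + 1360608\right)} = \sqrt{\frac{1233 + 1323}{2 \cdot 1323} + \left(2168958 - 2195714\right) \left(-357579 + 1360608\right)} = \sqrt{\frac{1}{2} \cdot \frac{1}{1323} \cdot 2556 - 26837043924} = \sqrt{\frac{142}{147} - 26837043924} = \sqrt{- \frac{3945045456686}{147}} = \frac{i \sqrt{11835136370058}}{21}$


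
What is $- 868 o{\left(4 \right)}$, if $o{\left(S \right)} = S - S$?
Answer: $0$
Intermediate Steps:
$o{\left(S \right)} = 0$
$- 868 o{\left(4 \right)} = \left(-868\right) 0 = 0$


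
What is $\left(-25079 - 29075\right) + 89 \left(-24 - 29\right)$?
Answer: $-58871$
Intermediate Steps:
$\left(-25079 - 29075\right) + 89 \left(-24 - 29\right) = -54154 + 89 \left(-53\right) = -54154 - 4717 = -58871$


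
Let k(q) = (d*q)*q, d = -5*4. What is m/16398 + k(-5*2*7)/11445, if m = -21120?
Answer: -978160/99299 ≈ -9.8506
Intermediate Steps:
d = -20
k(q) = -20*q² (k(q) = (-20*q)*q = -20*q²)
m/16398 + k(-5*2*7)/11445 = -21120/16398 - 20*(-5*2*7)²/11445 = -21120*1/16398 - 20*(-10*7)²*(1/11445) = -3520/2733 - 20*(-70)²*(1/11445) = -3520/2733 - 20*4900*(1/11445) = -3520/2733 - 98000*1/11445 = -3520/2733 - 2800/327 = -978160/99299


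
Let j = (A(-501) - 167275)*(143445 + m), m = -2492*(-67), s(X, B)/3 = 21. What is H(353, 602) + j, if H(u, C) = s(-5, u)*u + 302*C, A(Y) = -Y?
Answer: -51767946523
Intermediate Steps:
s(X, B) = 63 (s(X, B) = 3*21 = 63)
m = 166964
H(u, C) = 63*u + 302*C
j = -51768150566 (j = (-1*(-501) - 167275)*(143445 + 166964) = (501 - 167275)*310409 = -166774*310409 = -51768150566)
H(353, 602) + j = (63*353 + 302*602) - 51768150566 = (22239 + 181804) - 51768150566 = 204043 - 51768150566 = -51767946523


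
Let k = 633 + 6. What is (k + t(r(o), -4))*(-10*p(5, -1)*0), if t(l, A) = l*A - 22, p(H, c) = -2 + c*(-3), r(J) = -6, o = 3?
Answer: 0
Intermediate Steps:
p(H, c) = -2 - 3*c
k = 639
t(l, A) = -22 + A*l (t(l, A) = A*l - 22 = -22 + A*l)
(k + t(r(o), -4))*(-10*p(5, -1)*0) = (639 + (-22 - 4*(-6)))*(-10*(-2 - 3*(-1))*0) = (639 + (-22 + 24))*(-10*(-2 + 3)*0) = (639 + 2)*(-10*1*0) = 641*(-10*0) = 641*0 = 0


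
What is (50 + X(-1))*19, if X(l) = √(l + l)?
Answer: 950 + 19*I*√2 ≈ 950.0 + 26.87*I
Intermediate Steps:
X(l) = √2*√l (X(l) = √(2*l) = √2*√l)
(50 + X(-1))*19 = (50 + √2*√(-1))*19 = (50 + √2*I)*19 = (50 + I*√2)*19 = 950 + 19*I*√2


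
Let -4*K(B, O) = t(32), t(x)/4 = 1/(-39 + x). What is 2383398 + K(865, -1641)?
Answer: 16683787/7 ≈ 2.3834e+6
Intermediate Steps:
t(x) = 4/(-39 + x)
K(B, O) = ⅐ (K(B, O) = -1/(-39 + 32) = -1/(-7) = -(-1)/7 = -¼*(-4/7) = ⅐)
2383398 + K(865, -1641) = 2383398 + ⅐ = 16683787/7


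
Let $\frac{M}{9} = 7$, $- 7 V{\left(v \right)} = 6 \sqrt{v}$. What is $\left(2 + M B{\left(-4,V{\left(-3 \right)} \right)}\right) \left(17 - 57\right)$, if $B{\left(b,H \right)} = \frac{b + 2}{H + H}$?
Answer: $-80 + 980 i \sqrt{3} \approx -80.0 + 1697.4 i$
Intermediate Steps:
$V{\left(v \right)} = - \frac{6 \sqrt{v}}{7}$
$M = 63$ ($M = 9 \cdot 7 = 63$)
$B{\left(b,H \right)} = \frac{2 + b}{2 H}$
$\left(2 + M B{\left(-4,V{\left(-3 \right)} \right)}\right) \left(17 - 57\right) = \left(2 + 63 \frac{2 - 4}{2 \left(- \frac{6 \sqrt{-3}}{7}\right)}\right) \left(17 - 57\right) = \left(2 + 63 \cdot \frac{1}{2} \frac{1}{\left(- \frac{6}{7}\right) i \sqrt{3}} \left(-2\right)\right) \left(-40\right) = \left(2 + 63 \cdot \frac{1}{2} \frac{7 i \sqrt{3}}{18} \left(-2\right)\right) \left(-40\right) = \left(2 + 63 \left(- \frac{7 i \sqrt{3}}{18}\right)\right) \left(-40\right) = \left(2 - \frac{49 i \sqrt{3}}{2}\right) \left(-40\right) = -80 + 980 i \sqrt{3}$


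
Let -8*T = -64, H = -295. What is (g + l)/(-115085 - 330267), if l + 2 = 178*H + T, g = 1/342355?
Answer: 17975006919/152468483960 ≈ 0.11789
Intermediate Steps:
T = 8 (T = -⅛*(-64) = 8)
g = 1/342355 ≈ 2.9209e-6
l = -52504 (l = -2 + (178*(-295) + 8) = -2 + (-52510 + 8) = -2 - 52502 = -52504)
(g + l)/(-115085 - 330267) = (1/342355 - 52504)/(-115085 - 330267) = -17975006919/342355/(-445352) = -17975006919/342355*(-1/445352) = 17975006919/152468483960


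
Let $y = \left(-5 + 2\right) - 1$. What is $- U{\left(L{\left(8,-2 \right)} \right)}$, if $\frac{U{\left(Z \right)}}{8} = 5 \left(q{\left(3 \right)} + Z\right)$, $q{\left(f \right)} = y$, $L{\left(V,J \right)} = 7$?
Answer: $-120$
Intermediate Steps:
$y = -4$ ($y = -3 - 1 = -4$)
$q{\left(f \right)} = -4$
$U{\left(Z \right)} = -160 + 40 Z$ ($U{\left(Z \right)} = 8 \cdot 5 \left(-4 + Z\right) = 8 \left(-20 + 5 Z\right) = -160 + 40 Z$)
$- U{\left(L{\left(8,-2 \right)} \right)} = - (-160 + 40 \cdot 7) = - (-160 + 280) = \left(-1\right) 120 = -120$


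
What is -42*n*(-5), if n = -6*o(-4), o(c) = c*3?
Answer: 15120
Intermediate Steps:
o(c) = 3*c
n = 72 (n = -18*(-4) = -6*(-12) = 72)
-42*n*(-5) = -42*72*(-5) = -3024*(-5) = 15120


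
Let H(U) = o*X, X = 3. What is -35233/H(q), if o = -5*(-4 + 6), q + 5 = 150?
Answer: 35233/30 ≈ 1174.4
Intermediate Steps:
q = 145 (q = -5 + 150 = 145)
o = -10 (o = -5*2 = -10)
H(U) = -30 (H(U) = -10*3 = -30)
-35233/H(q) = -35233/(-30) = -35233*(-1/30) = 35233/30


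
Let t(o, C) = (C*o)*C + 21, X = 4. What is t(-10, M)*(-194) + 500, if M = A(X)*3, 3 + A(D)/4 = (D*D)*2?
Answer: 234938186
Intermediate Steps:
A(D) = -12 + 8*D**2 (A(D) = -12 + 4*((D*D)*2) = -12 + 4*(D**2*2) = -12 + 4*(2*D**2) = -12 + 8*D**2)
M = 348 (M = (-12 + 8*4**2)*3 = (-12 + 8*16)*3 = (-12 + 128)*3 = 116*3 = 348)
t(o, C) = 21 + o*C**2 (t(o, C) = o*C**2 + 21 = 21 + o*C**2)
t(-10, M)*(-194) + 500 = (21 - 10*348**2)*(-194) + 500 = (21 - 10*121104)*(-194) + 500 = (21 - 1211040)*(-194) + 500 = -1211019*(-194) + 500 = 234937686 + 500 = 234938186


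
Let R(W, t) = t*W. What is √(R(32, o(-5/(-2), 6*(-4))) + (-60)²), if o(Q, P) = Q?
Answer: 4*√230 ≈ 60.663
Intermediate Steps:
R(W, t) = W*t
√(R(32, o(-5/(-2), 6*(-4))) + (-60)²) = √(32*(-5/(-2)) + (-60)²) = √(32*(-5*(-½)) + 3600) = √(32*(5/2) + 3600) = √(80 + 3600) = √3680 = 4*√230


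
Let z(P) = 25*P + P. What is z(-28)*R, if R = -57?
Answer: 41496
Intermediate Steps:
z(P) = 26*P
z(-28)*R = (26*(-28))*(-57) = -728*(-57) = 41496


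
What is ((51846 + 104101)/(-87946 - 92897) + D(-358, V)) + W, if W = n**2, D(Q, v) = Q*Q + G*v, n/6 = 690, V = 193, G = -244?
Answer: 3114237830549/180843 ≈ 1.7221e+7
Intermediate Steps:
n = 4140 (n = 6*690 = 4140)
D(Q, v) = Q**2 - 244*v (D(Q, v) = Q*Q - 244*v = Q**2 - 244*v)
W = 17139600 (W = 4140**2 = 17139600)
((51846 + 104101)/(-87946 - 92897) + D(-358, V)) + W = ((51846 + 104101)/(-87946 - 92897) + ((-358)**2 - 244*193)) + 17139600 = (155947/(-180843) + (128164 - 47092)) + 17139600 = (155947*(-1/180843) + 81072) + 17139600 = (-155947/180843 + 81072) + 17139600 = 14661147749/180843 + 17139600 = 3114237830549/180843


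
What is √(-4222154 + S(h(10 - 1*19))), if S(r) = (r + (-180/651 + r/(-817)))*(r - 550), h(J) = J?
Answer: I*√71684895141734/4123 ≈ 2053.5*I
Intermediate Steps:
S(r) = (-550 + r)*(-60/217 + 816*r/817) (S(r) = (r + (-180*1/651 + r*(-1/817)))*(-550 + r) = (r + (-60/217 - r/817))*(-550 + r) = (-60/217 + 816*r/817)*(-550 + r) = (-550 + r)*(-60/217 + 816*r/817))
√(-4222154 + S(h(10 - 1*19))) = √(-4222154 + (33000/217 - 97438620*(10 - 1*19)/177289 + 816*(10 - 1*19)²/817)) = √(-4222154 + (33000/217 - 97438620*(10 - 19)/177289 + 816*(10 - 19)²/817)) = √(-4222154 + (33000/217 - 97438620/177289*(-9) + (816/817)*(-9)²)) = √(-4222154 + (33000/217 + 876947580/177289 + (816/817)*81)) = √(-4222154 + (33000/217 + 876947580/177289 + 66096/817)) = √(-4222154 + 21354684/4123) = √(-17386586258/4123) = I*√71684895141734/4123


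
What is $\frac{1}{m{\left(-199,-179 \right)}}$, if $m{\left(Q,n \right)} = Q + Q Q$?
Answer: $\frac{1}{39402} \approx 2.5379 \cdot 10^{-5}$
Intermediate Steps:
$m{\left(Q,n \right)} = Q + Q^{2}$
$\frac{1}{m{\left(-199,-179 \right)}} = \frac{1}{\left(-199\right) \left(1 - 199\right)} = \frac{1}{\left(-199\right) \left(-198\right)} = \frac{1}{39402}$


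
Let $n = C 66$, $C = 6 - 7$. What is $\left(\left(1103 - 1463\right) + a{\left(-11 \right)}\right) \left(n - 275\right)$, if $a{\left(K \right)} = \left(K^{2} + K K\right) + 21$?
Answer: $33077$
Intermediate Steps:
$C = -1$ ($C = 6 - 7 = -1$)
$n = -66$ ($n = \left(-1\right) 66 = -66$)
$a{\left(K \right)} = 21 + 2 K^{2}$ ($a{\left(K \right)} = \left(K^{2} + K^{2}\right) + 21 = 2 K^{2} + 21 = 21 + 2 K^{2}$)
$\left(\left(1103 - 1463\right) + a{\left(-11 \right)}\right) \left(n - 275\right) = \left(\left(1103 - 1463\right) + \left(21 + 2 \left(-11\right)^{2}\right)\right) \left(-66 - 275\right) = \left(-360 + \left(21 + 2 \cdot 121\right)\right) \left(-341\right) = \left(-360 + \left(21 + 242\right)\right) \left(-341\right) = \left(-360 + 263\right) \left(-341\right) = \left(-97\right) \left(-341\right) = 33077$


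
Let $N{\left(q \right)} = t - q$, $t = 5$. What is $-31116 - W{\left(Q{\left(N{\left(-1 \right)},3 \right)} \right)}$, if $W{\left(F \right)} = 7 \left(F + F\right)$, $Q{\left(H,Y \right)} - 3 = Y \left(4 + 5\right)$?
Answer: $-31536$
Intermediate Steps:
$N{\left(q \right)} = 5 - q$
$Q{\left(H,Y \right)} = 3 + 9 Y$ ($Q{\left(H,Y \right)} = 3 + Y \left(4 + 5\right) = 3 + Y 9 = 3 + 9 Y$)
$W{\left(F \right)} = 14 F$ ($W{\left(F \right)} = 7 \cdot 2 F = 14 F$)
$-31116 - W{\left(Q{\left(N{\left(-1 \right)},3 \right)} \right)} = -31116 - 14 \left(3 + 9 \cdot 3\right) = -31116 - 14 \left(3 + 27\right) = -31116 - 14 \cdot 30 = -31116 - 420 = -31536$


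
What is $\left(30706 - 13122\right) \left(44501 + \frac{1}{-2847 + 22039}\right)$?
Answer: $\frac{1877230898214}{2399} \approx 7.8251 \cdot 10^{8}$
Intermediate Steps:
$\left(30706 - 13122\right) \left(44501 + \frac{1}{-2847 + 22039}\right) = 17584 \left(44501 + \frac{1}{19192}\right) = 17584 \cdot \frac{854063193}{19192} = \frac{1877230898214}{2399}$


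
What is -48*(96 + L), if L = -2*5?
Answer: -4128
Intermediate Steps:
L = -10
-48*(96 + L) = -48*(96 - 10) = -48*86 = -4128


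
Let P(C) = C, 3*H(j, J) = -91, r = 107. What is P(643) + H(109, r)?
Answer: 1838/3 ≈ 612.67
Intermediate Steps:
H(j, J) = -91/3 (H(j, J) = (⅓)*(-91) = -91/3)
P(643) + H(109, r) = 643 - 91/3 = 1838/3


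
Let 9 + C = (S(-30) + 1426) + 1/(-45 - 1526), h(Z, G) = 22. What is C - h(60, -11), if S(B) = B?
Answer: 2144414/1571 ≈ 1365.0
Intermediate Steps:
C = 2178976/1571 (C = -9 + ((-30 + 1426) + 1/(-45 - 1526)) = -9 + (1396 + 1/(-1571)) = -9 + (1396 - 1/1571) = -9 + 2193115/1571 = 2178976/1571 ≈ 1387.0)
C - h(60, -11) = 2178976/1571 - 1*22 = 2178976/1571 - 22 = 2144414/1571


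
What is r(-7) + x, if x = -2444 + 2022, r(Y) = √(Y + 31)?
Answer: -422 + 2*√6 ≈ -417.10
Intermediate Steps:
r(Y) = √(31 + Y)
x = -422
r(-7) + x = √(31 - 7) - 422 = √24 - 422 = 2*√6 - 422 = -422 + 2*√6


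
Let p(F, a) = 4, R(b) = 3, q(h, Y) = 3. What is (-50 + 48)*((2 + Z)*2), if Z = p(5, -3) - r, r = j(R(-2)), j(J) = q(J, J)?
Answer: -12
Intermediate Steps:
j(J) = 3
r = 3
Z = 1 (Z = 4 - 1*3 = 4 - 3 = 1)
(-50 + 48)*((2 + Z)*2) = (-50 + 48)*((2 + 1)*2) = -6*2 = -2*6 = -12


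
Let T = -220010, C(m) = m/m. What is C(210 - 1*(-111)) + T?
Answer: -220009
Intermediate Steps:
C(m) = 1
C(210 - 1*(-111)) + T = 1 - 220010 = -220009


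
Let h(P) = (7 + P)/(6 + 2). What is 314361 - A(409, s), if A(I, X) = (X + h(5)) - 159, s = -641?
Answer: 630319/2 ≈ 3.1516e+5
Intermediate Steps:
h(P) = 7/8 + P/8 (h(P) = (7 + P)/8 = (7 + P)*(1/8) = 7/8 + P/8)
A(I, X) = -315/2 + X (A(I, X) = (X + (7/8 + (1/8)*5)) - 159 = (X + (7/8 + 5/8)) - 159 = (X + 3/2) - 159 = (3/2 + X) - 159 = -315/2 + X)
314361 - A(409, s) = 314361 - (-315/2 - 641) = 314361 - 1*(-1597/2) = 314361 + 1597/2 = 630319/2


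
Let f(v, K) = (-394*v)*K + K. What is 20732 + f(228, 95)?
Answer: -8513213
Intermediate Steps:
f(v, K) = K - 394*K*v (f(v, K) = -394*K*v + K = K - 394*K*v)
20732 + f(228, 95) = 20732 + 95*(1 - 394*228) = 20732 + 95*(1 - 89832) = 20732 + 95*(-89831) = 20732 - 8533945 = -8513213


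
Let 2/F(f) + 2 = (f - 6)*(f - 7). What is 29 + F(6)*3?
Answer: 26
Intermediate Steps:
F(f) = 2/(-2 + (-7 + f)*(-6 + f)) (F(f) = 2/(-2 + (f - 6)*(f - 7)) = 2/(-2 + (-6 + f)*(-7 + f)) = 2/(-2 + (-7 + f)*(-6 + f)))
29 + F(6)*3 = 29 + (2/(40 + 6² - 13*6))*3 = 29 + (2/(40 + 36 - 78))*3 = 29 + (2/(-2))*3 = 29 + (2*(-½))*3 = 29 - 1*3 = 29 - 3 = 26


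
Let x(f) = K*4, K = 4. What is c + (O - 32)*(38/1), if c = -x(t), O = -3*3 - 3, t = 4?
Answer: -1688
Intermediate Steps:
O = -12 (O = -9 - 3 = -12)
x(f) = 16 (x(f) = 4*4 = 16)
c = -16 (c = -1*16 = -16)
c + (O - 32)*(38/1) = -16 + (-12 - 32)*(38/1) = -16 - 44*38 = -16 - 1672 = -1688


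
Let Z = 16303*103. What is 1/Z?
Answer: 1/1679209 ≈ 5.9552e-7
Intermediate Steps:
Z = 1679209
1/Z = 1/1679209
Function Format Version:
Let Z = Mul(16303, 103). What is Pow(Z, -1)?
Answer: Rational(1, 1679209) ≈ 5.9552e-7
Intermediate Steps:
Z = 1679209
Pow(Z, -1) = Pow(1679209, -1) = Rational(1, 1679209)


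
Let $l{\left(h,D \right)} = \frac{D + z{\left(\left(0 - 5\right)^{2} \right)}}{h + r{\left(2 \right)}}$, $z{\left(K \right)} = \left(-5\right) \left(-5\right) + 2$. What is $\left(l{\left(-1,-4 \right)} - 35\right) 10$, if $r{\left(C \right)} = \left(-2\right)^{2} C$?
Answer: $- \frac{2220}{7} \approx -317.14$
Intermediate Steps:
$z{\left(K \right)} = 27$ ($z{\left(K \right)} = 25 + 2 = 27$)
$r{\left(C \right)} = 4 C$
$l{\left(h,D \right)} = \frac{27 + D}{8 + h}$ ($l{\left(h,D \right)} = \frac{D + 27}{h + 4 \cdot 2} = \frac{27 + D}{h + 8} = \frac{27 + D}{8 + h}$)
$\left(l{\left(-1,-4 \right)} - 35\right) 10 = \left(\frac{27 - 4}{8 - 1} - 35\right) 10 = \left(\frac{1}{7} \cdot 23 - 35\right) 10 = \left(\frac{23}{7} - 35\right) 10 = \left(- \frac{222}{7}\right) 10 = - \frac{2220}{7}$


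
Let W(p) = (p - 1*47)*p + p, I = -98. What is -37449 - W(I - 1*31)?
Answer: -60024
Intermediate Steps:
W(p) = p + p*(-47 + p) (W(p) = (p - 47)*p + p = (-47 + p)*p + p = p*(-47 + p) + p = p + p*(-47 + p))
-37449 - W(I - 1*31) = -37449 - (-98 - 1*31)*(-46 + (-98 - 1*31)) = -37449 - (-98 - 31)*(-46 + (-98 - 31)) = -37449 - (-129)*(-46 - 129) = -37449 - (-129)*(-175) = -37449 - 1*22575 = -37449 - 22575 = -60024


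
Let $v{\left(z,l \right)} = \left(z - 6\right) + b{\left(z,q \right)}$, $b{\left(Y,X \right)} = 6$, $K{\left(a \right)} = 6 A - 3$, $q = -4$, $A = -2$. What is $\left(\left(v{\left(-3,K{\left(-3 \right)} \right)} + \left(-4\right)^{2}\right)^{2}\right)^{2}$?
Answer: $28561$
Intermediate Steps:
$K{\left(a \right)} = -15$ ($K{\left(a \right)} = 6 \left(-2\right) - 3 = -12 - 3 = -15$)
$v{\left(z,l \right)} = z$ ($v{\left(z,l \right)} = \left(z - 6\right) + 6 = \left(-6 + z\right) + 6 = z$)
$\left(\left(v{\left(-3,K{\left(-3 \right)} \right)} + \left(-4\right)^{2}\right)^{2}\right)^{2} = \left(\left(-3 + \left(-4\right)^{2}\right)^{2}\right)^{2} = \left(\left(-3 + 16\right)^{2}\right)^{2} = \left(13^{2}\right)^{2} = 169^{2} = 28561$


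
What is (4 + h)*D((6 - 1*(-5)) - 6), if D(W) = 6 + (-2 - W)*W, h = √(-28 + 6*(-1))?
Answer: -116 - 29*I*√34 ≈ -116.0 - 169.1*I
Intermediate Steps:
h = I*√34 (h = √(-28 - 6) = √(-34) = I*√34 ≈ 5.8309*I)
D(W) = 6 + W*(-2 - W)
(4 + h)*D((6 - 1*(-5)) - 6) = (4 + I*√34)*(6 - ((6 - 1*(-5)) - 6)² - 2*((6 - 1*(-5)) - 6)) = (4 + I*√34)*(6 - ((6 + 5) - 6)² - 2*((6 + 5) - 6)) = (4 + I*√34)*(6 - (11 - 6)² - 2*(11 - 6)) = (4 + I*√34)*(6 - 1*5² - 2*5) = (4 + I*√34)*(6 - 1*25 - 10) = (4 + I*√34)*(6 - 25 - 10) = (4 + I*√34)*(-29) = -116 - 29*I*√34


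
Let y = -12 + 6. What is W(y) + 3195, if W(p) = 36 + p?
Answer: 3225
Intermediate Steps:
y = -6
W(y) + 3195 = (36 - 6) + 3195 = 30 + 3195 = 3225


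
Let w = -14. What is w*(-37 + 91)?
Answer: -756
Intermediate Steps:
w*(-37 + 91) = -14*(-37 + 91) = -14*54 = -756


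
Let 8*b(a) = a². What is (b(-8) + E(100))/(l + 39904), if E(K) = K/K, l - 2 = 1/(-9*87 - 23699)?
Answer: 220338/976978691 ≈ 0.00022553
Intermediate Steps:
l = 48963/24482 (l = 2 + 1/(-9*87 - 23699) = 2 + 1/(-783 - 23699) = 2 + 1/(-24482) = 2 - 1/24482 = 48963/24482 ≈ 2.0000)
b(a) = a²/8
E(K) = 1
(b(-8) + E(100))/(l + 39904) = ((⅛)*(-8)² + 1)/(48963/24482 + 39904) = ((⅛)*64 + 1)/(976978691/24482) = (8 + 1)*(24482/976978691) = 9*(24482/976978691) = 220338/976978691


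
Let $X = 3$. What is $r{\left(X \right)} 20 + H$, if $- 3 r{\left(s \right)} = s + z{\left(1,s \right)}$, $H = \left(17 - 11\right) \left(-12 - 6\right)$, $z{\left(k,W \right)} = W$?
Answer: $-148$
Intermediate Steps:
$H = -108$ ($H = \left(17 - 11\right) \left(-18\right) = 6 \left(-18\right) = -108$)
$r{\left(s \right)} = - \frac{2 s}{3}$ ($r{\left(s \right)} = - \frac{s + s}{3} = - \frac{2 s}{3}$)
$r{\left(X \right)} 20 + H = \left(- \frac{2}{3}\right) 3 \cdot 20 - 108 = \left(-2\right) 20 - 108 = -40 - 108 = -148$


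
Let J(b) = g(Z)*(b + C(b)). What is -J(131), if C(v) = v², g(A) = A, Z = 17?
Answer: -293964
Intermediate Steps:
J(b) = 17*b + 17*b² (J(b) = 17*(b + b²) = 17*b + 17*b²)
-J(131) = -17*131*(1 + 131) = -17*131*132 = -1*293964 = -293964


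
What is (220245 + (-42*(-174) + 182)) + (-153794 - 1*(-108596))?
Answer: 182537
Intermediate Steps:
(220245 + (-42*(-174) + 182)) + (-153794 - 1*(-108596)) = (220245 + (7308 + 182)) + (-153794 + 108596) = (220245 + 7490) - 45198 = 227735 - 45198 = 182537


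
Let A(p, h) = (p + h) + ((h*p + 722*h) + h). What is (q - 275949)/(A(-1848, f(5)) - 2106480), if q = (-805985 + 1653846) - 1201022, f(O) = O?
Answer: 314555/1056974 ≈ 0.29760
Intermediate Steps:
q = -353161 (q = 847861 - 1201022 = -353161)
A(p, h) = p + 724*h + h*p (A(p, h) = (h + p) + ((722*h + h*p) + h) = (h + p) + (723*h + h*p) = p + 724*h + h*p)
(q - 275949)/(A(-1848, f(5)) - 2106480) = (-353161 - 275949)/((-1848 + 724*5 + 5*(-1848)) - 2106480) = -629110/((-1848 + 3620 - 9240) - 2106480) = -629110/(-7468 - 2106480) = -629110/(-2113948) = -629110*(-1/2113948) = 314555/1056974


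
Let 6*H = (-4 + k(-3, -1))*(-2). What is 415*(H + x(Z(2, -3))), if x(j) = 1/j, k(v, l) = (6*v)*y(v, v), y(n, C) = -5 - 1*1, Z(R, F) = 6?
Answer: -28635/2 ≈ -14318.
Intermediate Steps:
y(n, C) = -6 (y(n, C) = -5 - 1 = -6)
k(v, l) = -36*v (k(v, l) = (6*v)*(-6) = -36*v)
H = -104/3 (H = ((-4 - 36*(-3))*(-2))/6 = ((-4 + 108)*(-2))/6 = (104*(-2))/6 = (1/6)*(-208) = -104/3 ≈ -34.667)
415*(H + x(Z(2, -3))) = 415*(-104/3 + 1/6) = 415*(-69/2) = -28635/2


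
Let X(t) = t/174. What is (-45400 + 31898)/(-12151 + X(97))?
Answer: 2349348/2114177 ≈ 1.1112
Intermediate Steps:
X(t) = t/174 (X(t) = t*(1/174) = t/174)
(-45400 + 31898)/(-12151 + X(97)) = (-45400 + 31898)/(-12151 + (1/174)*97) = -13502/(-12151 + 97/174) = -13502/(-2114177/174) = -13502*(-174/2114177) = 2349348/2114177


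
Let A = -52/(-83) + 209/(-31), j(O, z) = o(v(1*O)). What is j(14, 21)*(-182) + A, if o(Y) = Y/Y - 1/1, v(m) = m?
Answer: -15735/2573 ≈ -6.1154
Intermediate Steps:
o(Y) = 0 (o(Y) = 1 - 1*1 = 1 - 1 = 0)
j(O, z) = 0
A = -15735/2573 (A = -52*(-1/83) + 209*(-1/31) = 52/83 - 209/31 = -15735/2573 ≈ -6.1154)
j(14, 21)*(-182) + A = 0*(-182) - 15735/2573 = 0 - 15735/2573 = -15735/2573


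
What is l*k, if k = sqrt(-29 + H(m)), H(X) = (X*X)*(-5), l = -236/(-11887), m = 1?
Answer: 236*I*sqrt(34)/11887 ≈ 0.11577*I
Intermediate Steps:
l = 236/11887 (l = -236*(-1/11887) = 236/11887 ≈ 0.019854)
H(X) = -5*X**2 (H(X) = X**2*(-5) = -5*X**2)
k = I*sqrt(34) (k = sqrt(-29 - 5*1**2) = sqrt(-29 - 5*1) = sqrt(-29 - 5) = sqrt(-34) = I*sqrt(34) ≈ 5.8309*I)
l*k = 236*(I*sqrt(34))/11887 = 236*I*sqrt(34)/11887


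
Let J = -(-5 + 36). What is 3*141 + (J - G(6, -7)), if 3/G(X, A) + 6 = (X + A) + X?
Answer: 395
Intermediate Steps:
G(X, A) = 3/(-6 + A + 2*X) (G(X, A) = 3/(-6 + ((X + A) + X)) = 3/(-6 + ((A + X) + X)) = 3/(-6 + (A + 2*X)) = 3/(-6 + A + 2*X))
J = -31 (J = -1*31 = -31)
3*141 + (J - G(6, -7)) = 3*141 + (-31 - 3/(-6 - 7 + 2*6)) = 423 + (-31 - 3/(-6 - 7 + 12)) = 423 + (-31 - 3/(-1)) = 423 + (-31 - 3*(-1)) = 423 + (-31 - 1*(-3)) = 423 + (-31 + 3) = 423 - 28 = 395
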